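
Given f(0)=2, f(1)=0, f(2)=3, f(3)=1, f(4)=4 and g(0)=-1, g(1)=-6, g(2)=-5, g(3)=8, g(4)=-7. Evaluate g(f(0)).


f(0) = 2
g(2) = -5

-5


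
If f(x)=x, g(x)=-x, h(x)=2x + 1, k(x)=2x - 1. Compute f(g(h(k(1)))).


k(1) = 1
h(1) = 3
g(3) = -3
f(-3) = -3

-3


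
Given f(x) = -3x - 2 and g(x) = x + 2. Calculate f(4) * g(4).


-84


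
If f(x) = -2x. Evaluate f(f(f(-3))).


f(-3) = 6
f(6) = -12
f(-12) = 24

24


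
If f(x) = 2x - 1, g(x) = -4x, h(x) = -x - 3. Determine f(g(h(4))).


h(4) = -7
g(-7) = 28
f(28) = 55

55


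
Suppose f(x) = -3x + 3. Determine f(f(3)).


21


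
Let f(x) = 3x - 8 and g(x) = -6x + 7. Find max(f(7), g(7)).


13


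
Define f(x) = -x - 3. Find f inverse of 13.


Solve -x - 3 = 13
x = (13 + 3) / (-1) = -16

-16


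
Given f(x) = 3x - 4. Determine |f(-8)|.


f(-8) = -28
|-28| = 28

28


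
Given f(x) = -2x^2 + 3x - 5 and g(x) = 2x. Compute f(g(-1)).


g(-1) = -2
f(-2) = (-2)*(-2)^2 + 3*(-2) - 5 = -19

-19


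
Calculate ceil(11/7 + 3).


11/7 = 1.5714
1.5714 + 3 = 4.5714
ceil(4.5714) = 5

5


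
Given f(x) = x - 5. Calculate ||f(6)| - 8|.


f(6) = 1
|1| = 1
|1 - 8| = 7

7


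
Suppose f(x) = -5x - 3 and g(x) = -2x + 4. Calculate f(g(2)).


g(2) = 0
f(0) = -3

-3


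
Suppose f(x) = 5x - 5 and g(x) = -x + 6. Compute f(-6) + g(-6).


f(-6) = -35
g(-6) = 12
Sum = -23

-23


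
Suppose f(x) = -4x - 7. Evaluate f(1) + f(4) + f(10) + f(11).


f(1) = -11
f(4) = -23
f(10) = -47
f(11) = -51
Sum = -132

-132


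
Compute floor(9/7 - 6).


9/7 = 1.2857
1.2857 - 6 = -4.7143
floor(-4.7143) = -5

-5


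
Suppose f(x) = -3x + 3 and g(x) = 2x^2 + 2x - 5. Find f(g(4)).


g(4) = 35
f(35) = -102

-102


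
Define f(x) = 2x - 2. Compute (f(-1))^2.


16


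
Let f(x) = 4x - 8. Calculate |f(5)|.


f(5) = 12
|12| = 12

12


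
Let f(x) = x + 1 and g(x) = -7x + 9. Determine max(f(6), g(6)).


f(6) = 7
g(6) = -33
max = 7

7


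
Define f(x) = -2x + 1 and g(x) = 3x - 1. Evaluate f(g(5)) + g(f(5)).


f(g(5)) = -27
g(f(5)) = -28
Sum = -55

-55


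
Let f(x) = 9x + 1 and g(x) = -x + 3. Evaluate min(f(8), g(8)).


f(8) = 73
g(8) = -5
min = -5

-5


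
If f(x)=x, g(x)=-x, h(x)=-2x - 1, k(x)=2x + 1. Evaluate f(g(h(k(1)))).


k(1) = 3
h(3) = -7
g(-7) = 7
f(7) = 7

7


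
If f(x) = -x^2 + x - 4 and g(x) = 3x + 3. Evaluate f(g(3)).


g(3) = 12
f(12) = (-1)*(12)^2 + 1*(12) - 4 = -136

-136


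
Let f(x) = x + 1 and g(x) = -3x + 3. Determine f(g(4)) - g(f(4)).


f(g(4)) = -8
g(f(4)) = -12
Difference = 4

4


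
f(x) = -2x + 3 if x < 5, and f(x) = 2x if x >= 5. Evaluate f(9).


9 satisfies x >= 5
f(9) = 18

18


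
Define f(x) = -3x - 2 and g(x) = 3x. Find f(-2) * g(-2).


f(-2) = 4
g(-2) = -6
Product = -24

-24


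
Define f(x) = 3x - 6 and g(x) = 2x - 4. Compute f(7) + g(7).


f(7) = 15
g(7) = 10
Sum = 25

25


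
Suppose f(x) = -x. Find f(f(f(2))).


-2


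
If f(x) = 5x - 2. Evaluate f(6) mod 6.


f(6) = 28
28 mod 6 = 4

4


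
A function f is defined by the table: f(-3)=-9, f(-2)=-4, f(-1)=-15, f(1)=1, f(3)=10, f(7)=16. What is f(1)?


Reading from the table at x = 1

1


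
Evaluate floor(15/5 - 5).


15/5 = 3
3 - 5 = -2
floor(-2) = -2

-2


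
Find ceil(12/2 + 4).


12/2 = 6
6 + 4 = 10
ceil(10) = 10

10


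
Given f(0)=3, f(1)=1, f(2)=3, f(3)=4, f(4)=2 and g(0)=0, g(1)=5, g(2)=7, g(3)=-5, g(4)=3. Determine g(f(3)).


3


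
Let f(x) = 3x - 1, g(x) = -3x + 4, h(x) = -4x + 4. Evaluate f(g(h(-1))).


-61


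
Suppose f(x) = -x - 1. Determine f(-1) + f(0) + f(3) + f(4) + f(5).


f(-1) = 0
f(0) = -1
f(3) = -4
f(4) = -5
f(5) = -6
Sum = -16

-16


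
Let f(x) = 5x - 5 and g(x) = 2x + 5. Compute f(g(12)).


140


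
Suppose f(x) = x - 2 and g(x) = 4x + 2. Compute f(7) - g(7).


f(7) = 5
g(7) = 30
Difference = -25

-25


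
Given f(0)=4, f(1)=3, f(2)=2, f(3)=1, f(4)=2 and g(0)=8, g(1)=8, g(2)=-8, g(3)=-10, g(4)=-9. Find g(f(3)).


8


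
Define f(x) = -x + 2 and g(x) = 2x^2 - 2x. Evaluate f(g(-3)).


g(-3) = 24
f(24) = -22

-22


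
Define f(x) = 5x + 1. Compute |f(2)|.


11


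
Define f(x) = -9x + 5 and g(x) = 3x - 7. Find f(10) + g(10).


f(10) = -85
g(10) = 23
Sum = -62

-62


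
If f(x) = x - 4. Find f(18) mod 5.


f(18) = 14
14 mod 5 = 4

4


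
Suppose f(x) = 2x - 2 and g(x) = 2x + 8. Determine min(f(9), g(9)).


16


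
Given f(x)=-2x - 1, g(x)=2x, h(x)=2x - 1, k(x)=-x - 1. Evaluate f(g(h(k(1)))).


k(1) = -2
h(-2) = -5
g(-5) = -10
f(-10) = 19

19


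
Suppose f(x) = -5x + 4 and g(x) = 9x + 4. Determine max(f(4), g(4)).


40


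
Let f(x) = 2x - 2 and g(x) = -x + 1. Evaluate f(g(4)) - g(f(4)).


f(g(4)) = -8
g(f(4)) = -5
Difference = -3

-3


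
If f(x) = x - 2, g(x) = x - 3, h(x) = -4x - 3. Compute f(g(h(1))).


h(1) = -7
g(-7) = -10
f(-10) = -12

-12


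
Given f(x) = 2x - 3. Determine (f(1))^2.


f(1) = -1
(-1)^2 = 1

1


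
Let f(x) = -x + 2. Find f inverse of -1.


3


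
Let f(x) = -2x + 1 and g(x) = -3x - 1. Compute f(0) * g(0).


f(0) = 1
g(0) = -1
Product = -1

-1


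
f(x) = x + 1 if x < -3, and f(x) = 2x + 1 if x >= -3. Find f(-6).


-5


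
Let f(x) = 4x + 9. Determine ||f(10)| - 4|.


f(10) = 49
|49| = 49
|49 - 4| = 45

45


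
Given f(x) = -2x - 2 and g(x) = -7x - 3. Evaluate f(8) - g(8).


41


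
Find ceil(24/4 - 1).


24/4 = 6
6 - 1 = 5
ceil(5) = 5

5


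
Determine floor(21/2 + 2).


21/2 = 10.5
10.5 + 2 = 12.5
floor(12.5) = 12

12


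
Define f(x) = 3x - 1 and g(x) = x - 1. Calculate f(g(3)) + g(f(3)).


f(g(3)) = 5
g(f(3)) = 7
Sum = 12

12


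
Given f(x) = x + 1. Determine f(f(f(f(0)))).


f(0) = 1
f(1) = 2
f(2) = 3
f(3) = 4

4


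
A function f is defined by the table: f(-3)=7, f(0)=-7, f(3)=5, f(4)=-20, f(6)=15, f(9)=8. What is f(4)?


-20


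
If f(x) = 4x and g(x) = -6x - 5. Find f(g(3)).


g(3) = -23
f(-23) = -92

-92


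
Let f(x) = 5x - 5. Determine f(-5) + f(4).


f(-5) = -30
f(4) = 15
Sum = -15

-15


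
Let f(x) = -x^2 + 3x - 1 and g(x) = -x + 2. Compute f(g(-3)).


g(-3) = 5
f(5) = (-1)*(5)^2 + 3*(5) - 1 = -11

-11


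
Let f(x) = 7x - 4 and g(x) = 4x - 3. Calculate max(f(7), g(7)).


f(7) = 45
g(7) = 25
max = 45

45


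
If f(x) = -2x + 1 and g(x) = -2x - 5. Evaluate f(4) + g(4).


f(4) = -7
g(4) = -13
Sum = -20

-20


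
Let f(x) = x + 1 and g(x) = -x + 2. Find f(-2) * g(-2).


f(-2) = -1
g(-2) = 4
Product = -4

-4


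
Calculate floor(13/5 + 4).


13/5 = 2.6
2.6 + 4 = 6.6
floor(6.6) = 6

6


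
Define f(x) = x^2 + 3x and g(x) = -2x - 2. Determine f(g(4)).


g(4) = -10
f(-10) = 1*(-10)^2 + 3*(-10) = 70

70


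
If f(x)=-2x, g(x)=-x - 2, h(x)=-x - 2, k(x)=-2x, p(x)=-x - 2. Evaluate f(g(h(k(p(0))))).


p(0) = -2
k(-2) = 4
h(4) = -6
g(-6) = 4
f(4) = -8

-8


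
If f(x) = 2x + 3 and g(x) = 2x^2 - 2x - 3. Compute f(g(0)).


g(0) = -3
f(-3) = -3

-3


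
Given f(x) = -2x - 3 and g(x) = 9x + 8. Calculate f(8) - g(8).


-99


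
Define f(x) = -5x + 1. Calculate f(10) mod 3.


2


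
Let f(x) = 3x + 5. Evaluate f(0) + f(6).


f(0) = 5
f(6) = 23
Sum = 28

28


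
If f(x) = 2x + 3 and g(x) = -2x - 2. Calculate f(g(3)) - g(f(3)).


f(g(3)) = -13
g(f(3)) = -20
Difference = 7

7


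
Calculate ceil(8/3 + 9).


8/3 = 2.6667
2.6667 + 9 = 11.6667
ceil(11.6667) = 12

12


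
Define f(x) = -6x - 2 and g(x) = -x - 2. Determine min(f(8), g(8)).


f(8) = -50
g(8) = -10
min = -50

-50


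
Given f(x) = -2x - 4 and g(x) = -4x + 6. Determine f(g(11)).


g(11) = -38
f(-38) = 72

72


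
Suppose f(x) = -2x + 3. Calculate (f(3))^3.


f(3) = -3
(-3)^3 = -27

-27


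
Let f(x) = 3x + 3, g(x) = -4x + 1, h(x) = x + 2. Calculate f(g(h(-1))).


h(-1) = 1
g(1) = -3
f(-3) = -6

-6


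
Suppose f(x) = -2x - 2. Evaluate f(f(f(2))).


f(2) = -6
f(-6) = 10
f(10) = -22

-22


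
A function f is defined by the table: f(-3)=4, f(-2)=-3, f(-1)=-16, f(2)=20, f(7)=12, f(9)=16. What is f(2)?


20


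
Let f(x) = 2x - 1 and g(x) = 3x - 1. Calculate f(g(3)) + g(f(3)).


f(g(3)) = 15
g(f(3)) = 14
Sum = 29

29


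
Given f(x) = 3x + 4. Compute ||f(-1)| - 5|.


f(-1) = 1
|1| = 1
|1 - 5| = 4

4


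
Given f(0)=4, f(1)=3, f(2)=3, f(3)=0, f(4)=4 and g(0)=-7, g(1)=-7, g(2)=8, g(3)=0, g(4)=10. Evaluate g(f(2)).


0


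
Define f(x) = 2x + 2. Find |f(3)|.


f(3) = 8
|8| = 8

8


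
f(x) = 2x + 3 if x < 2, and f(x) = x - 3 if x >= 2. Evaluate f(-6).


-6 satisfies x < 2
f(-6) = -9

-9


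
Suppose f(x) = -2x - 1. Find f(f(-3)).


f(-3) = 5
f(5) = -11

-11


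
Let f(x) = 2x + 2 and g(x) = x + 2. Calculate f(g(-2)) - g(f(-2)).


f(g(-2)) = 2
g(f(-2)) = 0
Difference = 2

2


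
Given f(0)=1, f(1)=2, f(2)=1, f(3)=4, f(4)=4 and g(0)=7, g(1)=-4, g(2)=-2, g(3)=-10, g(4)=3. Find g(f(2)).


f(2) = 1
g(1) = -4

-4


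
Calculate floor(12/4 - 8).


12/4 = 3
3 - 8 = -5
floor(-5) = -5

-5


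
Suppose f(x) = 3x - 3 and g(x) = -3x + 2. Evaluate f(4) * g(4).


-90


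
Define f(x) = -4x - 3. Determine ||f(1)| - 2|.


f(1) = -7
|-7| = 7
|7 - 2| = 5

5


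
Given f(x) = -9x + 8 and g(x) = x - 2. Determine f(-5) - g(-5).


f(-5) = 53
g(-5) = -7
Difference = 60

60


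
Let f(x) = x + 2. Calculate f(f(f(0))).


f(0) = 2
f(2) = 4
f(4) = 6

6


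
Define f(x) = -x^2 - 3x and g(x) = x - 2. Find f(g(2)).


g(2) = 0
f(0) = (-1)*(0)^2 - 3*(0) = 0

0


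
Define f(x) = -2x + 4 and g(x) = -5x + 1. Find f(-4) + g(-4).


f(-4) = 12
g(-4) = 21
Sum = 33

33


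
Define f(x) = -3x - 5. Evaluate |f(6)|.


f(6) = -23
|-23| = 23

23


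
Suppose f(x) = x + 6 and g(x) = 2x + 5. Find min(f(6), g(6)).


f(6) = 12
g(6) = 17
min = 12

12


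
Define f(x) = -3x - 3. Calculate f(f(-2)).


f(-2) = 3
f(3) = -12

-12


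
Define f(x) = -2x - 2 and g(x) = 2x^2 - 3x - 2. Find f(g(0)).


g(0) = -2
f(-2) = 2

2


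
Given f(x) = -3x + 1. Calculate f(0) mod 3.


f(0) = 1
1 mod 3 = 1

1


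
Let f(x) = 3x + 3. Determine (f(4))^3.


3375


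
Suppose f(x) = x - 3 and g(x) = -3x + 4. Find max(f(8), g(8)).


f(8) = 5
g(8) = -20
max = 5

5


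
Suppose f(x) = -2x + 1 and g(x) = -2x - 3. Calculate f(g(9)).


g(9) = -21
f(-21) = 43

43


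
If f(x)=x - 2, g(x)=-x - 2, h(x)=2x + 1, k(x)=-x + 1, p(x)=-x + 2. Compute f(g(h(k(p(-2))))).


p(-2) = 4
k(4) = -3
h(-3) = -5
g(-5) = 3
f(3) = 1

1


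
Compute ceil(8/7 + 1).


8/7 = 1.1429
1.1429 + 1 = 2.1429
ceil(2.1429) = 3

3


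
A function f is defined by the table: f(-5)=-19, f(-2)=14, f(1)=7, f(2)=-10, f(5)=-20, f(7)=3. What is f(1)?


Reading from the table at x = 1

7


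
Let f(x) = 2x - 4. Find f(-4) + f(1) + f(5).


f(-4) = -12
f(1) = -2
f(5) = 6
Sum = -8

-8


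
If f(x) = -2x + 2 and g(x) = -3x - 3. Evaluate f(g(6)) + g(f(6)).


71


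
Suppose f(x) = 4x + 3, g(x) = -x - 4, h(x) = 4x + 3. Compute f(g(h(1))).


h(1) = 7
g(7) = -11
f(-11) = -41

-41


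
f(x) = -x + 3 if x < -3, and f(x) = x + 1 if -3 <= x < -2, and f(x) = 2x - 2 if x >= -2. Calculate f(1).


1 satisfies x >= -2
f(1) = 0

0


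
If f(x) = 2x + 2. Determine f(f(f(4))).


f(4) = 10
f(10) = 22
f(22) = 46

46


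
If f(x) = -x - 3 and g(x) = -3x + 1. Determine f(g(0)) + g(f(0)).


f(g(0)) = -4
g(f(0)) = 10
Sum = 6

6


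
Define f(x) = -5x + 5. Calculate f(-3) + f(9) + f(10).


f(-3) = 20
f(9) = -40
f(10) = -45
Sum = -65

-65


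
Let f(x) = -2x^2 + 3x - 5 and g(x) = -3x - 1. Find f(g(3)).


g(3) = -10
f(-10) = (-2)*(-10)^2 + 3*(-10) - 5 = -235

-235


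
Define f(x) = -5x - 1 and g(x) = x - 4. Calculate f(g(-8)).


g(-8) = -12
f(-12) = 59

59


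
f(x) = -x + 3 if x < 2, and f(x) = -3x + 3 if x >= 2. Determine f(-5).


-5 satisfies x < 2
f(-5) = 8

8


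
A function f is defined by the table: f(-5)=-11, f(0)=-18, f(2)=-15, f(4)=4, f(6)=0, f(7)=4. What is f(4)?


Reading from the table at x = 4

4


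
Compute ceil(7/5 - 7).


7/5 = 1.4
1.4 - 7 = -5.6
ceil(-5.6) = -5

-5


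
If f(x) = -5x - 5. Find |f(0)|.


f(0) = -5
|-5| = 5

5


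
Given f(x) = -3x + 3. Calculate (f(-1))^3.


216


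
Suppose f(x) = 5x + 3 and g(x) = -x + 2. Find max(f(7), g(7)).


f(7) = 38
g(7) = -5
max = 38

38


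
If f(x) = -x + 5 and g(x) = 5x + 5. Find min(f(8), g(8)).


-3


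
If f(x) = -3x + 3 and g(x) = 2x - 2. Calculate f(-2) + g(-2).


f(-2) = 9
g(-2) = -6
Sum = 3

3


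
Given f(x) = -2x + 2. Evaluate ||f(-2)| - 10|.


f(-2) = 6
|6| = 6
|6 - 10| = 4

4


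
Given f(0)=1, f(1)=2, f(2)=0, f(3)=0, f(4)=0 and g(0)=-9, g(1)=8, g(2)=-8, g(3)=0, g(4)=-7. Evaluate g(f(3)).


-9


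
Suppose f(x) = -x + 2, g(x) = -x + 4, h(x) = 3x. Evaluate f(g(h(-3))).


h(-3) = -9
g(-9) = 13
f(13) = -11

-11


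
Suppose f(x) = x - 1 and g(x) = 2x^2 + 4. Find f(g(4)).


g(4) = 36
f(36) = 35

35


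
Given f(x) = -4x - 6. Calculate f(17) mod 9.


f(17) = -74
-74 mod 9 = 7

7


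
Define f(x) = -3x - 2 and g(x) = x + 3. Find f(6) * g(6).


f(6) = -20
g(6) = 9
Product = -180

-180


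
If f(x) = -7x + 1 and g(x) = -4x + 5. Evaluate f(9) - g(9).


-31


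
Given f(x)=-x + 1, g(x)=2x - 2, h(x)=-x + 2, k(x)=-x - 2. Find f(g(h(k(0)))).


-5


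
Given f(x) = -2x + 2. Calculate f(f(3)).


f(3) = -4
f(-4) = 10

10


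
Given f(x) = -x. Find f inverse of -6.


6


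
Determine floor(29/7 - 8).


29/7 = 4.1429
4.1429 - 8 = -3.8571
floor(-3.8571) = -4

-4


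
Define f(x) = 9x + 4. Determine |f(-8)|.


f(-8) = -68
|-68| = 68

68


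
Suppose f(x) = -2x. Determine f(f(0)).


f(0) = 0
f(0) = 0

0


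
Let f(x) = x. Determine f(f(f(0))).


f(0) = 0
f(0) = 0
f(0) = 0

0


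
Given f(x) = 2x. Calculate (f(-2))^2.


f(-2) = -4
(-4)^2 = 16

16


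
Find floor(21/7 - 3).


21/7 = 3
3 - 3 = 0
floor(0) = 0

0


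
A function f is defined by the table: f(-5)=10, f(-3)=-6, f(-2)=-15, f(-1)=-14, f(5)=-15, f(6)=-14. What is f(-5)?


Reading from the table at x = -5

10


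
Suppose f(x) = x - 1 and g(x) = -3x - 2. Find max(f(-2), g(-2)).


f(-2) = -3
g(-2) = 4
max = 4

4


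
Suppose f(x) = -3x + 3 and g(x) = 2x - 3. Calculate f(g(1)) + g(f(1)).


3


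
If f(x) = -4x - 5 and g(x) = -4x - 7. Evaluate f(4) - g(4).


2


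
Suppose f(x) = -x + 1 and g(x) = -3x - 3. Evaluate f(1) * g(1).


f(1) = 0
g(1) = -6
Product = 0

0


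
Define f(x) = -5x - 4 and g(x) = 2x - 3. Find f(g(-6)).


g(-6) = -15
f(-15) = 71

71


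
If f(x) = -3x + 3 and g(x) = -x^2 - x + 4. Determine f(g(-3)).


g(-3) = -2
f(-2) = 9

9


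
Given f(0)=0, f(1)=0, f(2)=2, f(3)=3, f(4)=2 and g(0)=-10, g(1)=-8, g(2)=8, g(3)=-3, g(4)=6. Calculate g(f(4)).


f(4) = 2
g(2) = 8

8


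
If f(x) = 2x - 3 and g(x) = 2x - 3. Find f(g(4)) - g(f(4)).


f(g(4)) = 7
g(f(4)) = 7
Difference = 0

0


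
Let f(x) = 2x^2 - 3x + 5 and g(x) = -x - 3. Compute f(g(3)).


g(3) = -6
f(-6) = 2*(-6)^2 - 3*(-6) + 5 = 95

95


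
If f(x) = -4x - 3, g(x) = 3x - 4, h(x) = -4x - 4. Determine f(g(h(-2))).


h(-2) = 4
g(4) = 8
f(8) = -35

-35


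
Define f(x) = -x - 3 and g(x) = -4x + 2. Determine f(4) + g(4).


f(4) = -7
g(4) = -14
Sum = -21

-21


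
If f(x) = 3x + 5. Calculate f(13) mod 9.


f(13) = 44
44 mod 9 = 8

8


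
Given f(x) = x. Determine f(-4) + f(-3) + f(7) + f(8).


f(-4) = -4
f(-3) = -3
f(7) = 7
f(8) = 8
Sum = 8

8


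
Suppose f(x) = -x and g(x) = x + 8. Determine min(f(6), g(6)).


f(6) = -6
g(6) = 14
min = -6

-6


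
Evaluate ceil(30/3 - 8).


30/3 = 10
10 - 8 = 2
ceil(2) = 2

2


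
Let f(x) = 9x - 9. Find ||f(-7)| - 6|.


f(-7) = -72
|-72| = 72
|72 - 6| = 66

66


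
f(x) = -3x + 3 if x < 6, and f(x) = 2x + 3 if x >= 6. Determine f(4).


4 satisfies x < 6
f(4) = -9

-9


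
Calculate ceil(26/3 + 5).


26/3 = 8.6667
8.6667 + 5 = 13.6667
ceil(13.6667) = 14

14


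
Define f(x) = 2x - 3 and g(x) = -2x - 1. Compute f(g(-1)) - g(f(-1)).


-10


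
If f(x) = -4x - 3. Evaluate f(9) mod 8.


1


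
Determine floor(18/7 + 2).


18/7 = 2.5714
2.5714 + 2 = 4.5714
floor(4.5714) = 4

4


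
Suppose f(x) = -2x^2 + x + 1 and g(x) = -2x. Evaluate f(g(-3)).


g(-3) = 6
f(6) = (-2)*(6)^2 + 1*(6) + 1 = -65

-65


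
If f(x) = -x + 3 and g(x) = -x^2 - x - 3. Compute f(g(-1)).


6


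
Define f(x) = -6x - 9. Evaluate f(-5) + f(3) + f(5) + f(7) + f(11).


f(-5) = 21
f(3) = -27
f(5) = -39
f(7) = -51
f(11) = -75
Sum = -171

-171


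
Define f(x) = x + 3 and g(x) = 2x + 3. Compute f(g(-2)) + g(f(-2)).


7


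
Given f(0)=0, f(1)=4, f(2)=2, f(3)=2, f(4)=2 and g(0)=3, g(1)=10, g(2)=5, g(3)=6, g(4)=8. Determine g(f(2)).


f(2) = 2
g(2) = 5

5


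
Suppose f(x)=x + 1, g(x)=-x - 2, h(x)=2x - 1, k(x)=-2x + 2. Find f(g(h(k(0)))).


k(0) = 2
h(2) = 3
g(3) = -5
f(-5) = -4

-4


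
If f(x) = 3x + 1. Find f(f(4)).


40


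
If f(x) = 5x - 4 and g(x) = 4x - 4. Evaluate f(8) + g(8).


f(8) = 36
g(8) = 28
Sum = 64

64


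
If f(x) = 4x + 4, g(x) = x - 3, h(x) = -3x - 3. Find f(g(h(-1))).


h(-1) = 0
g(0) = -3
f(-3) = -8

-8


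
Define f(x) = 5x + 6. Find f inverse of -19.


Solve 5x + 6 = -19
x = (-19 - 6) / 5 = -5

-5


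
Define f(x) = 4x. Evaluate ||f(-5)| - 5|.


f(-5) = -20
|-20| = 20
|20 - 5| = 15

15


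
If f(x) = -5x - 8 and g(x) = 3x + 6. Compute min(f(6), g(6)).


f(6) = -38
g(6) = 24
min = -38

-38


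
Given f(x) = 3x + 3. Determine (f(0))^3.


f(0) = 3
(3)^3 = 27

27


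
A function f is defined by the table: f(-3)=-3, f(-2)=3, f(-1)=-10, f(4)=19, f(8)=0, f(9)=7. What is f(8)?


Reading from the table at x = 8

0


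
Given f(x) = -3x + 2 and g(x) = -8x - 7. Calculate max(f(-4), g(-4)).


f(-4) = 14
g(-4) = 25
max = 25

25


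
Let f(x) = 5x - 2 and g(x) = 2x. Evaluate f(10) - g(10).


28


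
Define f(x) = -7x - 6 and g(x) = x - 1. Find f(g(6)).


g(6) = 5
f(5) = -41

-41


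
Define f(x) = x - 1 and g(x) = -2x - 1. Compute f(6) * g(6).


f(6) = 5
g(6) = -13
Product = -65

-65


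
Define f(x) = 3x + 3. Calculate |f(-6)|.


f(-6) = -15
|-15| = 15

15


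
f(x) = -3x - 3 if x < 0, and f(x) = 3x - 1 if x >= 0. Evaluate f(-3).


-3 satisfies x < 0
f(-3) = 6

6


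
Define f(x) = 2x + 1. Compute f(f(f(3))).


f(3) = 7
f(7) = 15
f(15) = 31

31


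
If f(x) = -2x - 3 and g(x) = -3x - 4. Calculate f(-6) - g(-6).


f(-6) = 9
g(-6) = 14
Difference = -5

-5


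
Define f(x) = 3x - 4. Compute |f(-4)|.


f(-4) = -16
|-16| = 16

16


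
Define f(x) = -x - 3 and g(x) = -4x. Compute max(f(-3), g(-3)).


f(-3) = 0
g(-3) = 12
max = 12

12


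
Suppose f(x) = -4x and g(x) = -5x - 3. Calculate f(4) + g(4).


f(4) = -16
g(4) = -23
Sum = -39

-39


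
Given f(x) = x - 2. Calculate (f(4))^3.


f(4) = 2
(2)^3 = 8

8


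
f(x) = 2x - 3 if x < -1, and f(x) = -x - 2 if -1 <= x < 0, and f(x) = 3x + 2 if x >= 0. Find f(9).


9 satisfies x >= 0
f(9) = 29

29


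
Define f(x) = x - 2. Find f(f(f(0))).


f(0) = -2
f(-2) = -4
f(-4) = -6

-6


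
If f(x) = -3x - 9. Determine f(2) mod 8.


1


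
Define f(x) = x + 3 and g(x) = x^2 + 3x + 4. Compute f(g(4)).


g(4) = 32
f(32) = 35

35


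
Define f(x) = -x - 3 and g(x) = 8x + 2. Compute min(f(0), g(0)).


-3


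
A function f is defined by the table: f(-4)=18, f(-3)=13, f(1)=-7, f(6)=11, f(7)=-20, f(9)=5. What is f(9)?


Reading from the table at x = 9

5


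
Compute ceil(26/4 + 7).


26/4 = 6.5
6.5 + 7 = 13.5
ceil(13.5) = 14

14


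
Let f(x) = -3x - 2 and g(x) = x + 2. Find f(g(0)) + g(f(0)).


f(g(0)) = -8
g(f(0)) = 0
Sum = -8

-8


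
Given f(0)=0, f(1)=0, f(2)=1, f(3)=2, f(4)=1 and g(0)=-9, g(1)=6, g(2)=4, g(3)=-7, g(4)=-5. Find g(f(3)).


f(3) = 2
g(2) = 4

4


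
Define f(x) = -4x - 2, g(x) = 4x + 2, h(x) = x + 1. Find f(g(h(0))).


h(0) = 1
g(1) = 6
f(6) = -26

-26


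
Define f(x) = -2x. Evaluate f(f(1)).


f(1) = -2
f(-2) = 4

4


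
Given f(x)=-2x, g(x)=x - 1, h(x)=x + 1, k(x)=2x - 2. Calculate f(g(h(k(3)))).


-8


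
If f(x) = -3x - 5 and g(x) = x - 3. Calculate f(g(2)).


g(2) = -1
f(-1) = -2

-2


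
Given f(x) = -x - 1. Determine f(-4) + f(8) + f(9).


f(-4) = 3
f(8) = -9
f(9) = -10
Sum = -16

-16


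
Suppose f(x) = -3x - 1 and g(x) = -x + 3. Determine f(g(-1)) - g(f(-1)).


f(g(-1)) = -13
g(f(-1)) = 1
Difference = -14

-14


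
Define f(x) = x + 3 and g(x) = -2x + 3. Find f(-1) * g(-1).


f(-1) = 2
g(-1) = 5
Product = 10

10


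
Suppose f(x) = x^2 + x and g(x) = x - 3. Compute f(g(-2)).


g(-2) = -5
f(-5) = 1*(-5)^2 + 1*(-5) = 20

20


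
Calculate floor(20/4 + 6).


11


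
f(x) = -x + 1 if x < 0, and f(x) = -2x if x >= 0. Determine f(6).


-12


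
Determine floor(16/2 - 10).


16/2 = 8
8 - 10 = -2
floor(-2) = -2

-2


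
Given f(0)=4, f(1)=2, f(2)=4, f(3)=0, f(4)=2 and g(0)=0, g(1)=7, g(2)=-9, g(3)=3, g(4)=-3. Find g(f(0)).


-3


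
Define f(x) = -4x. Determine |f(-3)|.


f(-3) = 12
|12| = 12

12


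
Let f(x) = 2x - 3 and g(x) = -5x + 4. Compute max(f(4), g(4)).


f(4) = 5
g(4) = -16
max = 5

5


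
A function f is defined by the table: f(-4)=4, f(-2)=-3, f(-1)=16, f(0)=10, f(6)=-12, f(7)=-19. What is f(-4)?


4


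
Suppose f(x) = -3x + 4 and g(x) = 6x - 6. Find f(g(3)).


g(3) = 12
f(12) = -32

-32


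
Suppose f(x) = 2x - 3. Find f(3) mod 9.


3


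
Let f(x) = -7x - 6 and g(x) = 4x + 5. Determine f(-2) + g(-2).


f(-2) = 8
g(-2) = -3
Sum = 5

5


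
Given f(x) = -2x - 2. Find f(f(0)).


f(0) = -2
f(-2) = 2

2


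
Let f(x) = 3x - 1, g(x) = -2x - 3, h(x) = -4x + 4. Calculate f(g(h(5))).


86


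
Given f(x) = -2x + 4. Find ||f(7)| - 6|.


f(7) = -10
|-10| = 10
|10 - 6| = 4

4


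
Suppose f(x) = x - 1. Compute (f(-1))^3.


f(-1) = -2
(-2)^3 = -8

-8


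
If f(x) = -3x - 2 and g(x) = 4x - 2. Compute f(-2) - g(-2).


f(-2) = 4
g(-2) = -10
Difference = 14

14


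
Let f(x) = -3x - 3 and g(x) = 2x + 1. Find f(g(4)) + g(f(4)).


f(g(4)) = -30
g(f(4)) = -29
Sum = -59

-59


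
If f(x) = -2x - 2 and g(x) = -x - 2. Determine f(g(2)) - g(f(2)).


f(g(2)) = 6
g(f(2)) = 4
Difference = 2

2


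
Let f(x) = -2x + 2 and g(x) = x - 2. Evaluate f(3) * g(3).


-4


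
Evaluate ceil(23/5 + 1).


23/5 = 4.6
4.6 + 1 = 5.6
ceil(5.6) = 6

6


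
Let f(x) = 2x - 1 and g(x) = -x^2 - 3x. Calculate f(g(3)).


-37


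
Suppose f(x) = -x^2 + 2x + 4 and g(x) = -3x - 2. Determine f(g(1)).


-31


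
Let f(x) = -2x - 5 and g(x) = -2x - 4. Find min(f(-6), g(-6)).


f(-6) = 7
g(-6) = 8
min = 7

7


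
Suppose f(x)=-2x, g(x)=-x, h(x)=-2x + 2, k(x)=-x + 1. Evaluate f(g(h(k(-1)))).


k(-1) = 2
h(2) = -2
g(-2) = 2
f(2) = -4

-4


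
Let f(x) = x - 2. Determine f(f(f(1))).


f(1) = -1
f(-1) = -3
f(-3) = -5

-5


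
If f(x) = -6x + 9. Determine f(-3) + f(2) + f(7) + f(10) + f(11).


f(-3) = 27
f(2) = -3
f(7) = -33
f(10) = -51
f(11) = -57
Sum = -117

-117


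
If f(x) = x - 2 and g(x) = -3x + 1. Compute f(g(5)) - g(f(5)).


-8


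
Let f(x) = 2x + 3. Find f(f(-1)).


f(-1) = 1
f(1) = 5

5


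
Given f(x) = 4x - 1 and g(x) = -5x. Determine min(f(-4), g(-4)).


-17


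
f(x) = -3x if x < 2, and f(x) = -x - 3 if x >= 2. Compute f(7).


7 satisfies x >= 2
f(7) = -10

-10


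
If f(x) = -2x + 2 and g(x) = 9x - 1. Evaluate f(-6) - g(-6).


69


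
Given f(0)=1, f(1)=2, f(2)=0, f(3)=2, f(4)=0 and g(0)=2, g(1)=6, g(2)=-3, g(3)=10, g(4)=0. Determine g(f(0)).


f(0) = 1
g(1) = 6

6


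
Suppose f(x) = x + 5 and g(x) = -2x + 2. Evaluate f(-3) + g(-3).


10


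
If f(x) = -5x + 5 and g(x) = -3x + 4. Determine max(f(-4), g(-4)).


25


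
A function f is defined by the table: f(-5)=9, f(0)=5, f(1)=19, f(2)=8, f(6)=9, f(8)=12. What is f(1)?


Reading from the table at x = 1

19


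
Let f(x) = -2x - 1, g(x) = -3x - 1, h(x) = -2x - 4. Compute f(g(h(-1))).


h(-1) = -2
g(-2) = 5
f(5) = -11

-11


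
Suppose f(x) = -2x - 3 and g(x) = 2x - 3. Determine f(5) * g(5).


f(5) = -13
g(5) = 7
Product = -91

-91


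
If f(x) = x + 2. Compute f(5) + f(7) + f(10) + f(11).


f(5) = 7
f(7) = 9
f(10) = 12
f(11) = 13
Sum = 41

41


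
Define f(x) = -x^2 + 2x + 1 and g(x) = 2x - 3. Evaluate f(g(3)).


-2


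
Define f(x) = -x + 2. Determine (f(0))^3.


f(0) = 2
(2)^3 = 8

8


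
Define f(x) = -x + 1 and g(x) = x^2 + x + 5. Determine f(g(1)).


g(1) = 7
f(7) = -6

-6


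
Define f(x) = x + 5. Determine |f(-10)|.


f(-10) = -5
|-5| = 5

5


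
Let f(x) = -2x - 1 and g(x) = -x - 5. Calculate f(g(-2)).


g(-2) = -3
f(-3) = 5

5


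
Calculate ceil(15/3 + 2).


15/3 = 5
5 + 2 = 7
ceil(7) = 7

7


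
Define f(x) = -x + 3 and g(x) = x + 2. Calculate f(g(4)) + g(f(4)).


f(g(4)) = -3
g(f(4)) = 1
Sum = -2

-2


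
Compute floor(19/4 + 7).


19/4 = 4.75
4.75 + 7 = 11.75
floor(11.75) = 11

11


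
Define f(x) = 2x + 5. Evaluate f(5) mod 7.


1


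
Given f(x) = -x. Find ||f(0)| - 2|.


f(0) = 0
|0| = 0
|0 - 2| = 2

2


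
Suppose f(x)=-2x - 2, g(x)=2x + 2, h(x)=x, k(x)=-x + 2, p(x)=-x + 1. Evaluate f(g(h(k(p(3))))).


p(3) = -2
k(-2) = 4
h(4) = 4
g(4) = 10
f(10) = -22

-22


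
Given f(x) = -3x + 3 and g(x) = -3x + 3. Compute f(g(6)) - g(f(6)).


f(g(6)) = 48
g(f(6)) = 48
Difference = 0

0


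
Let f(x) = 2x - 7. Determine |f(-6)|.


f(-6) = -19
|-19| = 19

19


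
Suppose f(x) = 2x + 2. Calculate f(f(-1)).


2


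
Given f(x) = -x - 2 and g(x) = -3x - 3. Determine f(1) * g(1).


18


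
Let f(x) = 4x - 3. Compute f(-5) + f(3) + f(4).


f(-5) = -23
f(3) = 9
f(4) = 13
Sum = -1

-1


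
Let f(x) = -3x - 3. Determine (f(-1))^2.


f(-1) = 0
(0)^2 = 0

0


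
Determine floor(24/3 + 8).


24/3 = 8
8 + 8 = 16
floor(16) = 16

16


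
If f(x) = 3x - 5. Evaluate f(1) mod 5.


f(1) = -2
-2 mod 5 = 3

3


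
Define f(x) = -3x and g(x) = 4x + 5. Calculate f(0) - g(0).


f(0) = 0
g(0) = 5
Difference = -5

-5


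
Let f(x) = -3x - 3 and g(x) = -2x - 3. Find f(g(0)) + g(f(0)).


f(g(0)) = 6
g(f(0)) = 3
Sum = 9

9


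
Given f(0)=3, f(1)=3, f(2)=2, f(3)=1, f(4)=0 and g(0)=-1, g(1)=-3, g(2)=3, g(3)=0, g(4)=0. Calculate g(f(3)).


f(3) = 1
g(1) = -3

-3


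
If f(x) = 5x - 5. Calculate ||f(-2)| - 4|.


f(-2) = -15
|-15| = 15
|15 - 4| = 11

11


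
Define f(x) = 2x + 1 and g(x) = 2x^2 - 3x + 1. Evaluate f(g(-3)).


57


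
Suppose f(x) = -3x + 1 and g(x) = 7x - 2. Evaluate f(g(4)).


g(4) = 26
f(26) = -77

-77


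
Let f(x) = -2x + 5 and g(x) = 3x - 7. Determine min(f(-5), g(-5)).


f(-5) = 15
g(-5) = -22
min = -22

-22


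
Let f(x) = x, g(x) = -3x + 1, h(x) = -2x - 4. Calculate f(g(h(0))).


h(0) = -4
g(-4) = 13
f(13) = 13

13


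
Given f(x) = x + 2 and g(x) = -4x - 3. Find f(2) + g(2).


-7


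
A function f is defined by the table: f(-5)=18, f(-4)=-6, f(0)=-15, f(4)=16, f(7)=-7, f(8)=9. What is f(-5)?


Reading from the table at x = -5

18


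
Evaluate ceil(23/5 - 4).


23/5 = 4.6
4.6 - 4 = 0.6
ceil(0.6) = 1

1


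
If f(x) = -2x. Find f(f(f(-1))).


f(-1) = 2
f(2) = -4
f(-4) = 8

8


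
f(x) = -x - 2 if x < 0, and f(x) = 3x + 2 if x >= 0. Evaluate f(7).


7 satisfies x >= 0
f(7) = 23

23


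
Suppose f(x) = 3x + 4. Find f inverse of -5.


Solve 3x + 4 = -5
x = (-5 - 4) / 3 = -3

-3


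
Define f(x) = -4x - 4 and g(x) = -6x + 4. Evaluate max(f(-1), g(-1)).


f(-1) = 0
g(-1) = 10
max = 10

10


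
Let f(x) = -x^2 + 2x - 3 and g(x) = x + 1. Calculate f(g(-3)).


g(-3) = -2
f(-2) = (-1)*(-2)^2 + 2*(-2) - 3 = -11

-11


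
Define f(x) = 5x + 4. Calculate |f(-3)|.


11


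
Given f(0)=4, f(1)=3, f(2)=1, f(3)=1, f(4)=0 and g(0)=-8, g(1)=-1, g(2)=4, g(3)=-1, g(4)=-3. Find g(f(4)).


f(4) = 0
g(0) = -8

-8


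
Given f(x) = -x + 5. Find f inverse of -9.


Solve -x + 5 = -9
x = (-9 - 5) / (-1) = 14

14


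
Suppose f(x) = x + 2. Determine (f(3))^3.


f(3) = 5
(5)^3 = 125

125


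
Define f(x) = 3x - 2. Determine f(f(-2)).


-26


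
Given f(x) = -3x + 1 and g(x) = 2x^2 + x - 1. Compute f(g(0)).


g(0) = -1
f(-1) = 4

4


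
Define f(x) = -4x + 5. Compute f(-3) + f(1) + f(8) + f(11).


f(-3) = 17
f(1) = 1
f(8) = -27
f(11) = -39
Sum = -48

-48


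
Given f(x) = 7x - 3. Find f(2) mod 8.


f(2) = 11
11 mod 8 = 3

3


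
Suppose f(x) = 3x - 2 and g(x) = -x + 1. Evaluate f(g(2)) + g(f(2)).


f(g(2)) = -5
g(f(2)) = -3
Sum = -8

-8


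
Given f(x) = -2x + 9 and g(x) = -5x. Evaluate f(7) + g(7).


f(7) = -5
g(7) = -35
Sum = -40

-40


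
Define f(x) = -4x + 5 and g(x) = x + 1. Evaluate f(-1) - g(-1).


f(-1) = 9
g(-1) = 0
Difference = 9

9


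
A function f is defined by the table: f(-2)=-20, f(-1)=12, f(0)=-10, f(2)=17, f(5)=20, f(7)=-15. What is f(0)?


Reading from the table at x = 0

-10


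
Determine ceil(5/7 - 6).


5/7 = 0.7143
0.7143 - 6 = -5.2857
ceil(-5.2857) = -5

-5


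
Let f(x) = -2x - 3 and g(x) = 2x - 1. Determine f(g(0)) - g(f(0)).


f(g(0)) = -1
g(f(0)) = -7
Difference = 6

6


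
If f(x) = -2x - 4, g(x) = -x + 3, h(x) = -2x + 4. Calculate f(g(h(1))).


h(1) = 2
g(2) = 1
f(1) = -6

-6


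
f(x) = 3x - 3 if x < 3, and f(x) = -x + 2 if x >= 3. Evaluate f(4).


4 satisfies x >= 3
f(4) = -2

-2


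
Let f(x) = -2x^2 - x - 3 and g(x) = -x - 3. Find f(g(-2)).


g(-2) = -1
f(-1) = (-2)*(-1)^2 - 1*(-1) - 3 = -4

-4


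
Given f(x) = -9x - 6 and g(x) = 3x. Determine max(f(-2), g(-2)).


12


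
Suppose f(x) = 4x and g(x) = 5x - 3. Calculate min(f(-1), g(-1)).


f(-1) = -4
g(-1) = -8
min = -8

-8


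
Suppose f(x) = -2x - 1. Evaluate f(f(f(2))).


f(2) = -5
f(-5) = 9
f(9) = -19

-19


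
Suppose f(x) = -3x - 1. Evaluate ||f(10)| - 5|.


f(10) = -31
|-31| = 31
|31 - 5| = 26

26


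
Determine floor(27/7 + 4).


27/7 = 3.8571
3.8571 + 4 = 7.8571
floor(7.8571) = 7

7


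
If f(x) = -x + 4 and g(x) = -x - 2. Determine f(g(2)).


g(2) = -4
f(-4) = 8

8


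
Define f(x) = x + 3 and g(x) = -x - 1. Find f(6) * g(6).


f(6) = 9
g(6) = -7
Product = -63

-63


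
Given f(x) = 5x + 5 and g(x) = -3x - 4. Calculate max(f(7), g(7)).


f(7) = 40
g(7) = -25
max = 40

40


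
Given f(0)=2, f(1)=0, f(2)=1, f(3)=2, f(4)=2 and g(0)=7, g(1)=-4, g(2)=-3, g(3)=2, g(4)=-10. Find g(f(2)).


f(2) = 1
g(1) = -4

-4


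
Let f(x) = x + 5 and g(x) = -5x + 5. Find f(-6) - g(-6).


f(-6) = -1
g(-6) = 35
Difference = -36

-36


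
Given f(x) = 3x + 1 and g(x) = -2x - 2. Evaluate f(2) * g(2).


-42


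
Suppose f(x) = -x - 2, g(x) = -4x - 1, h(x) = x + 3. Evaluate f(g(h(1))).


15


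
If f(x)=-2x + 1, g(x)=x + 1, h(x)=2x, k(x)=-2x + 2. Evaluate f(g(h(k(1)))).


k(1) = 0
h(0) = 0
g(0) = 1
f(1) = -1

-1


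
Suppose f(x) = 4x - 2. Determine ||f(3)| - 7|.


3


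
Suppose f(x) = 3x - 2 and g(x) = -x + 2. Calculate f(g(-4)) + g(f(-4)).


f(g(-4)) = 16
g(f(-4)) = 16
Sum = 32

32


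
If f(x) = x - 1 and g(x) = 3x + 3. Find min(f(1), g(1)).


f(1) = 0
g(1) = 6
min = 0

0


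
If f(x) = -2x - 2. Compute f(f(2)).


f(2) = -6
f(-6) = 10

10


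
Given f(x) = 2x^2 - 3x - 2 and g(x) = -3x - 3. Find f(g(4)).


g(4) = -15
f(-15) = 2*(-15)^2 - 3*(-15) - 2 = 493

493


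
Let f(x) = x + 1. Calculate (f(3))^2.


16


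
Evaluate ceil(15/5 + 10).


15/5 = 3
3 + 10 = 13
ceil(13) = 13

13


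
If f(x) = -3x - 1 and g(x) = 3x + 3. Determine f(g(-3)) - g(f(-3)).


f(g(-3)) = 17
g(f(-3)) = 27
Difference = -10

-10


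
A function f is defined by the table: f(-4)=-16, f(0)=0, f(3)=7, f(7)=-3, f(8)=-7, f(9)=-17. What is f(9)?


Reading from the table at x = 9

-17


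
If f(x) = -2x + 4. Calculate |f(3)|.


f(3) = -2
|-2| = 2

2


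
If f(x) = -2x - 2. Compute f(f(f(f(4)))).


f(4) = -10
f(-10) = 18
f(18) = -38
f(-38) = 74

74


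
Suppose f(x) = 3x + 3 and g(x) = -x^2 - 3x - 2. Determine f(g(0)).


-3


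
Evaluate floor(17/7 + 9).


17/7 = 2.4286
2.4286 + 9 = 11.4286
floor(11.4286) = 11

11


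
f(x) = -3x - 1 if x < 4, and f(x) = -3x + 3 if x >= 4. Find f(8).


8 satisfies x >= 4
f(8) = -21

-21


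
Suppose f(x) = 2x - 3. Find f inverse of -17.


Solve 2x - 3 = -17
x = (-17 + 3) / 2 = -7

-7


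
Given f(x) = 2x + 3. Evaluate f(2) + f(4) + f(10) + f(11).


f(2) = 7
f(4) = 11
f(10) = 23
f(11) = 25
Sum = 66

66


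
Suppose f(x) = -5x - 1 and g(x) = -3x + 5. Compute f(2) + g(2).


f(2) = -11
g(2) = -1
Sum = -12

-12


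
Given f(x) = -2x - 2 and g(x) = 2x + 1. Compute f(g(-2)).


g(-2) = -3
f(-3) = 4

4


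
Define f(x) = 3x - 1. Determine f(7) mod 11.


f(7) = 20
20 mod 11 = 9

9


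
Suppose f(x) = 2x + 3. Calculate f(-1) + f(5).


f(-1) = 1
f(5) = 13
Sum = 14

14


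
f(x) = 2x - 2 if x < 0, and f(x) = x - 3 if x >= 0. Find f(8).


5


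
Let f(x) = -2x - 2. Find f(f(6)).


f(6) = -14
f(-14) = 26

26


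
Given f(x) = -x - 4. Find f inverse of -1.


Solve -x - 4 = -1
x = (-1 + 4) / (-1) = -3

-3


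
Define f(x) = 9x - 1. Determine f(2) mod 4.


f(2) = 17
17 mod 4 = 1

1


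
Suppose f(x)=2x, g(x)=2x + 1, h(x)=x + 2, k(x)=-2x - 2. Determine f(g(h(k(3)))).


k(3) = -8
h(-8) = -6
g(-6) = -11
f(-11) = -22

-22


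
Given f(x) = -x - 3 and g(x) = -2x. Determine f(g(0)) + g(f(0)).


f(g(0)) = -3
g(f(0)) = 6
Sum = 3

3


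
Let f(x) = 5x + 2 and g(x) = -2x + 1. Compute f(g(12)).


g(12) = -23
f(-23) = -113

-113


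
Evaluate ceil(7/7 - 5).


7/7 = 1
1 - 5 = -4
ceil(-4) = -4

-4


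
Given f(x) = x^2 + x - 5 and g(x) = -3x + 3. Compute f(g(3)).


g(3) = -6
f(-6) = 1*(-6)^2 + 1*(-6) - 5 = 25

25


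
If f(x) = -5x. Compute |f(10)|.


f(10) = -50
|-50| = 50

50


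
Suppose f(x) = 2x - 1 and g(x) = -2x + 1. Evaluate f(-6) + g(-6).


f(-6) = -13
g(-6) = 13
Sum = 0

0


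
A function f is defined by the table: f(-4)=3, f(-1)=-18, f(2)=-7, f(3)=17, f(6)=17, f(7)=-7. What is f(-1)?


Reading from the table at x = -1

-18


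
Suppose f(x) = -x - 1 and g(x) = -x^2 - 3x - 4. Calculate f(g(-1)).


g(-1) = -2
f(-2) = 1

1


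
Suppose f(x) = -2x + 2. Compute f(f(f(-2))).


f(-2) = 6
f(6) = -10
f(-10) = 22

22


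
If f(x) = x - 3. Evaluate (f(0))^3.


-27


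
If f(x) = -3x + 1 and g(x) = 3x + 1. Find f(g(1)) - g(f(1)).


f(g(1)) = -11
g(f(1)) = -5
Difference = -6

-6


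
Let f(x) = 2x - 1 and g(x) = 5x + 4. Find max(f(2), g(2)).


f(2) = 3
g(2) = 14
max = 14

14


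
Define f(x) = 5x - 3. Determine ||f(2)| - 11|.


f(2) = 7
|7| = 7
|7 - 11| = 4

4


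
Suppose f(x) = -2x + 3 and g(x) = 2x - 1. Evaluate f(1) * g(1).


f(1) = 1
g(1) = 1
Product = 1

1


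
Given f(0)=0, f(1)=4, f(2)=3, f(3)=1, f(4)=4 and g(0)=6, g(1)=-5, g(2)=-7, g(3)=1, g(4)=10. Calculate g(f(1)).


f(1) = 4
g(4) = 10

10


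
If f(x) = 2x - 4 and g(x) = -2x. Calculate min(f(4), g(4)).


f(4) = 4
g(4) = -8
min = -8

-8


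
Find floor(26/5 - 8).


26/5 = 5.2
5.2 - 8 = -2.8
floor(-2.8) = -3

-3


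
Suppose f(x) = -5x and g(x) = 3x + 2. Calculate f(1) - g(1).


f(1) = -5
g(1) = 5
Difference = -10

-10


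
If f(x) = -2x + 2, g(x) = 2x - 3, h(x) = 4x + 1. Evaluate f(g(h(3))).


-44


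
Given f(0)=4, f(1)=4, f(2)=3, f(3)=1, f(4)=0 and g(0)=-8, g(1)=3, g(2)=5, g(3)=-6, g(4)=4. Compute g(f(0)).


f(0) = 4
g(4) = 4

4


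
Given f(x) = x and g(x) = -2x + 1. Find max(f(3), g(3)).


f(3) = 3
g(3) = -5
max = 3

3


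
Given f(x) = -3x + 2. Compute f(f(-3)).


f(-3) = 11
f(11) = -31

-31


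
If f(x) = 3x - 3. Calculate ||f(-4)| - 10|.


f(-4) = -15
|-15| = 15
|15 - 10| = 5

5


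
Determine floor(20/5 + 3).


20/5 = 4
4 + 3 = 7
floor(7) = 7

7


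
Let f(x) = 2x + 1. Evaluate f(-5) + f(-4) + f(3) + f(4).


f(-5) = -9
f(-4) = -7
f(3) = 7
f(4) = 9
Sum = 0

0


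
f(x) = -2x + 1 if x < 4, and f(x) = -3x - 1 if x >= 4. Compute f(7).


7 satisfies x >= 4
f(7) = -22

-22


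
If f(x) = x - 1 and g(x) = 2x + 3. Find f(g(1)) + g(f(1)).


f(g(1)) = 4
g(f(1)) = 3
Sum = 7

7


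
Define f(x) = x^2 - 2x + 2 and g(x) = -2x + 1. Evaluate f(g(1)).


g(1) = -1
f(-1) = 1*(-1)^2 - 2*(-1) + 2 = 5

5


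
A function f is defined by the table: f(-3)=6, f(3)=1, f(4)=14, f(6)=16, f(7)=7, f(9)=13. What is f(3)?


Reading from the table at x = 3

1


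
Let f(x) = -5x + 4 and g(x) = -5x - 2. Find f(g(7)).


g(7) = -37
f(-37) = 189

189


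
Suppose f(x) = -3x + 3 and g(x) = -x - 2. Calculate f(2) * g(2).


f(2) = -3
g(2) = -4
Product = 12

12


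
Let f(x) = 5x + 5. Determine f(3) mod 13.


f(3) = 20
20 mod 13 = 7

7


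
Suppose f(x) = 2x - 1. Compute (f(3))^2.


f(3) = 5
(5)^2 = 25

25


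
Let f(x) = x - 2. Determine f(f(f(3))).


f(3) = 1
f(1) = -1
f(-1) = -3

-3


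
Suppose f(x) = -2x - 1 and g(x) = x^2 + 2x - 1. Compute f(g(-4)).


g(-4) = 7
f(7) = -15

-15


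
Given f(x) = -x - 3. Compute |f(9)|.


f(9) = -12
|-12| = 12

12


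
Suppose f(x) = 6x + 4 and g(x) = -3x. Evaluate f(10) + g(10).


34


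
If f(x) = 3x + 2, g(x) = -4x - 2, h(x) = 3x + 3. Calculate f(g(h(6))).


h(6) = 21
g(21) = -86
f(-86) = -256

-256


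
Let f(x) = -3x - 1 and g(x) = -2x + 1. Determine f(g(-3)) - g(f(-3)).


f(g(-3)) = -22
g(f(-3)) = -15
Difference = -7

-7


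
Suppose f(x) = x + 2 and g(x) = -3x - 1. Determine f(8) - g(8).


f(8) = 10
g(8) = -25
Difference = 35

35


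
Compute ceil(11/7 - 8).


-6


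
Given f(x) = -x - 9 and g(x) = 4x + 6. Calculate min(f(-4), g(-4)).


f(-4) = -5
g(-4) = -10
min = -10

-10


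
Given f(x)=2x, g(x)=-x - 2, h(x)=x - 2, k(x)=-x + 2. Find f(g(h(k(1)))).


k(1) = 1
h(1) = -1
g(-1) = -1
f(-1) = -2

-2


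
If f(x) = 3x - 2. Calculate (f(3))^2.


f(3) = 7
(7)^2 = 49

49


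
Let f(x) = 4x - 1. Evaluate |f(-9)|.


f(-9) = -37
|-37| = 37

37


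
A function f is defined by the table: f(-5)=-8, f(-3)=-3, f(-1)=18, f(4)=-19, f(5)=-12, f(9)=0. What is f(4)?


Reading from the table at x = 4

-19


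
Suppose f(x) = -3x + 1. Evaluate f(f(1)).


f(1) = -2
f(-2) = 7

7
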